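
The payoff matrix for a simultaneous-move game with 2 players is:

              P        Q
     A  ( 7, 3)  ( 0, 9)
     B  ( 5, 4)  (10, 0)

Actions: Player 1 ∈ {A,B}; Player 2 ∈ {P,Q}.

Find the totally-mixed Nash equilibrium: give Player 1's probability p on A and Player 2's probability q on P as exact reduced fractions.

P1 indiff ⇒ q·7+(1-q)·0 = q·5+(1-q)·10 ⇒ q(2) = (1-q)(10) ⇒ q = 5/6
P2 indiff ⇒ p·3+(1-p)·4 = p·9+(1-p)·0 ⇒ p(-6) = (1-p)(-4) ⇒ p = 2/5

(p,q) = (2/5, 5/6)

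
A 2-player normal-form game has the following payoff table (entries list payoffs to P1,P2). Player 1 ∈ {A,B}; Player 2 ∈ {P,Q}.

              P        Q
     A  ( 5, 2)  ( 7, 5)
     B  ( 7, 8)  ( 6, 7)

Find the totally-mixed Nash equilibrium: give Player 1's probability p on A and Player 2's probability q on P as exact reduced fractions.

P1 mixes 1/4 on A; P2 mixes 1/3 on P

P1 indiff ⇒ q·5+(1-q)·7 = q·7+(1-q)·6 ⇒ q(-2) = (1-q)(-1) ⇒ q = 1/3
P2 indiff ⇒ p·2+(1-p)·8 = p·5+(1-p)·7 ⇒ p(-3) = (1-p)(-1) ⇒ p = 1/4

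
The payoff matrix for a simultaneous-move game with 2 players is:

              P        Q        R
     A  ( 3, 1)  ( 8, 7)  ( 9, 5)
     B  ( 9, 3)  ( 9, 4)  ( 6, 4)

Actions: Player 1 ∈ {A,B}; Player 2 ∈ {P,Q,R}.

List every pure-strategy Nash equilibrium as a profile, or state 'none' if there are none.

PSNE = {(B,Q)}

(A,P): not NE [P1→B gives 9>3; P2→Q gives 7>1]
(A,Q): not NE [P1→B gives 9>8]
(A,R): not NE [P2→Q gives 7>5]
(B,P): not NE [P2→R gives 4>3]
(B,Q): NE
(B,R): not NE [P1→A gives 9>6]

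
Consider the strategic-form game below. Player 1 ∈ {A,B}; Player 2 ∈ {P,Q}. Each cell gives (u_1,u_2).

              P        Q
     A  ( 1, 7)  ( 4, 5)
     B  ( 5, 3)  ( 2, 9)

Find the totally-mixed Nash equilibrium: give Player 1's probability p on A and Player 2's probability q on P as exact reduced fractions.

p=3/4, q=1/3

P1 indiff ⇒ q·1+(1-q)·4 = q·5+(1-q)·2 ⇒ q(-4) = (1-q)(-2) ⇒ q = 1/3
P2 indiff ⇒ p·7+(1-p)·3 = p·5+(1-p)·9 ⇒ p(2) = (1-p)(6) ⇒ p = 3/4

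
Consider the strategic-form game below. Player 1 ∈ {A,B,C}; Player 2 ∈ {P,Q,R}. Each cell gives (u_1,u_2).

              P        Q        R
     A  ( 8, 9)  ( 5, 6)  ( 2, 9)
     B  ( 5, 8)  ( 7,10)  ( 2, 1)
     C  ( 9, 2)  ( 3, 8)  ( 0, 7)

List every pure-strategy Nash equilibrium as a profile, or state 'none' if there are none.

(A,P): not NE [P1→C gives 9>8]
(A,Q): not NE [P1→B gives 7>5; P2→R gives 9>6]
(A,R): NE
(B,P): not NE [P1→C gives 9>5; P2→Q gives 10>8]
(B,Q): NE
(B,R): not NE [P2→Q gives 10>1]
(C,P): not NE [P2→Q gives 8>2]
(C,Q): not NE [P1→B gives 7>3]
(C,R): not NE [P1→B gives 2>0; P2→Q gives 8>7]

PSNE = {(A,R), (B,Q)}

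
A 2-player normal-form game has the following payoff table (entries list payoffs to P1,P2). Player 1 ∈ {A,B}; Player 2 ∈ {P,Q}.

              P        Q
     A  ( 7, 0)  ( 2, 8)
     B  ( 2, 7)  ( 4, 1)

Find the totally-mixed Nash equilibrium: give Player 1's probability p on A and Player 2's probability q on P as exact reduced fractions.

P1 indiff ⇒ q·7+(1-q)·2 = q·2+(1-q)·4 ⇒ q(5) = (1-q)(2) ⇒ q = 2/7
P2 indiff ⇒ p·0+(1-p)·7 = p·8+(1-p)·1 ⇒ p(-8) = (1-p)(-6) ⇒ p = 3/7

P1 mixes 3/7 on A; P2 mixes 2/7 on P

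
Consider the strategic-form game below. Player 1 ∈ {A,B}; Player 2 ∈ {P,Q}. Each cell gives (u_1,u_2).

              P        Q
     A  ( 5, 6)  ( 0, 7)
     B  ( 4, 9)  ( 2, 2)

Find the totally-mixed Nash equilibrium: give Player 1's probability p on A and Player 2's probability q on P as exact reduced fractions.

P1 indiff ⇒ q·5+(1-q)·0 = q·4+(1-q)·2 ⇒ q(1) = (1-q)(2) ⇒ q = 2/3
P2 indiff ⇒ p·6+(1-p)·9 = p·7+(1-p)·2 ⇒ p(-1) = (1-p)(-7) ⇒ p = 7/8

P1 mixes 7/8 on A; P2 mixes 2/3 on P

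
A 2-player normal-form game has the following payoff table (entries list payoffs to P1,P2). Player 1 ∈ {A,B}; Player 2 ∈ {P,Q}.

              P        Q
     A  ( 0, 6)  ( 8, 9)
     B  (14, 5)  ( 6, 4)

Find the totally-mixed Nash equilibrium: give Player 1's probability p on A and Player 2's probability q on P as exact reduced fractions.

(p,q) = (1/4, 1/8)

P1 indiff ⇒ q·0+(1-q)·8 = q·14+(1-q)·6 ⇒ q(-14) = (1-q)(-2) ⇒ q = 1/8
P2 indiff ⇒ p·6+(1-p)·5 = p·9+(1-p)·4 ⇒ p(-3) = (1-p)(-1) ⇒ p = 1/4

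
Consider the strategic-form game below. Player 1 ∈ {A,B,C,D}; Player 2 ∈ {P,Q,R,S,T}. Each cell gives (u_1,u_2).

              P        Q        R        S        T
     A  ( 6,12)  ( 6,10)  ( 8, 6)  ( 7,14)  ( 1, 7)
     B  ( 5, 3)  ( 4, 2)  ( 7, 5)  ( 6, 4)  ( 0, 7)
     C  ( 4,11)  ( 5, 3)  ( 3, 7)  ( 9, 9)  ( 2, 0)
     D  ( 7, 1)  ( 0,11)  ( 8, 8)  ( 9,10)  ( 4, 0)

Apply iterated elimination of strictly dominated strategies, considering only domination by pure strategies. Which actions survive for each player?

P1 drop B (A beats it: P:6>5 Q:6>4 R:8>7 S:7>6 T:1>0)
P2 drop R (S beats it: A:14>6 C:9>7 D:10>8)
P2 drop T (P beats it: A:12>7 C:11>0 D:1>0)
P1→{A,C,D} P2→{P,Q,S}

Survivors P1:{A,C,D} P2:{P,Q,S}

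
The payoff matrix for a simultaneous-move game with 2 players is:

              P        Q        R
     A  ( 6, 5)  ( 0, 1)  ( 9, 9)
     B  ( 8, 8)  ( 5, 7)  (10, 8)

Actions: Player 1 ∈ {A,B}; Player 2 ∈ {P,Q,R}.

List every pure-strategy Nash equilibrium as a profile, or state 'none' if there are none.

(A,P): not NE [P1→B gives 8>6; P2→R gives 9>5]
(A,Q): not NE [P1→B gives 5>0; P2→R gives 9>1]
(A,R): not NE [P1→B gives 10>9]
(B,P): NE
(B,Q): not NE [P2→R gives 8>7]
(B,R): NE

PSNE = {(B,P), (B,R)}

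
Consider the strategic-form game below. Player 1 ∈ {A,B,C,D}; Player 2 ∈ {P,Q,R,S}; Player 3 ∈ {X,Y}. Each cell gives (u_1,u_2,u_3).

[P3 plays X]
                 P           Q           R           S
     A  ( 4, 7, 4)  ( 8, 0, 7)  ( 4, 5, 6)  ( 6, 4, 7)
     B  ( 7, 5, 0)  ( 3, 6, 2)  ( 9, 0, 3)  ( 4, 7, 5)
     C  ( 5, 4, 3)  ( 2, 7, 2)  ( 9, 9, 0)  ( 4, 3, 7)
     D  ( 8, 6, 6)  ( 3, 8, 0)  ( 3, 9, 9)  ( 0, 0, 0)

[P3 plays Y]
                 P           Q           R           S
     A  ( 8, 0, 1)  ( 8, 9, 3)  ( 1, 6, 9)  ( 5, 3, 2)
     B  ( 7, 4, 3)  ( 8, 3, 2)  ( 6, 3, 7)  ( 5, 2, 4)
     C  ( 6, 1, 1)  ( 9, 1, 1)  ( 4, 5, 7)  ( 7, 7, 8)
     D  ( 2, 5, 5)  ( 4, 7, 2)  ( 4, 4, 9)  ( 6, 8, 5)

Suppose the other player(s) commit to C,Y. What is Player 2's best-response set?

u_2(P vs C,Y) = 1
u_2(Q vs C,Y) = 1
u_2(R vs C,Y) = 5
u_2(S vs C,Y) = 7
max payoff 7 at {S}

BR_2 = {S}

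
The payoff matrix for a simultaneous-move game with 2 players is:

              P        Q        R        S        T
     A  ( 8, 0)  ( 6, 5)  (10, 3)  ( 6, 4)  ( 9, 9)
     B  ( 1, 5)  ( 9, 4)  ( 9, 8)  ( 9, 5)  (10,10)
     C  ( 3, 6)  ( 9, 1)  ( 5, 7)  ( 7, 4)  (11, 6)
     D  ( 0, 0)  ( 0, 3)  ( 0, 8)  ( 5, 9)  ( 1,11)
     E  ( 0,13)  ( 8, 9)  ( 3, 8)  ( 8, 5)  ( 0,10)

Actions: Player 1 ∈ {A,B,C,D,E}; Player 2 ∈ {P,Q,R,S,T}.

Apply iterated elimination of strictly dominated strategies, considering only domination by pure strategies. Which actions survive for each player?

IESDS → P1:{A,B,C} P2:{R,T}

P1 drop D (A beats it: P:8>0 Q:6>0 R:10>0 S:6>5 T:9>1)
P1 drop E (B beats it: P:1>0 Q:9>8 R:9>3 S:9>8 T:10>0)
P2 drop P (R beats it: A:3>0 B:8>5 C:7>6)
P2 drop Q (T beats it: A:9>5 B:10>4 C:6>1)
P2 drop S (T beats it: A:9>4 B:10>5 C:6>4)
P1→{A,B,C} P2→{R,T}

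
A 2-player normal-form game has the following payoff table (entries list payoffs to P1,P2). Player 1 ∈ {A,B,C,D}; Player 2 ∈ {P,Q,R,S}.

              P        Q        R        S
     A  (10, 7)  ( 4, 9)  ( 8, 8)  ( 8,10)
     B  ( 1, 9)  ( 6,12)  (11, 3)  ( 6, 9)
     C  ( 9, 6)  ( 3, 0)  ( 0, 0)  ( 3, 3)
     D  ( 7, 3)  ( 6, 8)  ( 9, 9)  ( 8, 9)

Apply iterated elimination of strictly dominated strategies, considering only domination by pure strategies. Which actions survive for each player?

P1 drop C (A beats it: P:10>9 Q:4>3 R:8>0 S:8>3)
P2 drop P (Q beats it: A:9>7 B:12>9 D:8>3)
P1→{A,B,D} P2→{Q,R,S}

IESDS → P1:{A,B,D} P2:{Q,R,S}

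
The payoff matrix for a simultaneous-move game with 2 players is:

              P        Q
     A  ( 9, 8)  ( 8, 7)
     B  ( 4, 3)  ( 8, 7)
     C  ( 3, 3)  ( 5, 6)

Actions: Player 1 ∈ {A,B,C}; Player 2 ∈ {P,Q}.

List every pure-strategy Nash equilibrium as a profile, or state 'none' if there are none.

Nash profiles: (A,P), (B,Q)

(A,P): NE
(A,Q): not NE [P2→P gives 8>7]
(B,P): not NE [P1→A gives 9>4; P2→Q gives 7>3]
(B,Q): NE
(C,P): not NE [P1→A gives 9>3; P2→Q gives 6>3]
(C,Q): not NE [P1→B gives 8>5]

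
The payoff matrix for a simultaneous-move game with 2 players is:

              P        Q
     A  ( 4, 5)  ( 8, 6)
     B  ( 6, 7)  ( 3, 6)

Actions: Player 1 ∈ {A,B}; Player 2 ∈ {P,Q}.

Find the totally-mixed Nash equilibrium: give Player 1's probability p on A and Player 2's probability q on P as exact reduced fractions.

P1 mixes 1/2 on A; P2 mixes 5/7 on P

P1 indiff ⇒ q·4+(1-q)·8 = q·6+(1-q)·3 ⇒ q(-2) = (1-q)(-5) ⇒ q = 5/7
P2 indiff ⇒ p·5+(1-p)·7 = p·6+(1-p)·6 ⇒ p(-1) = (1-p)(-1) ⇒ p = 1/2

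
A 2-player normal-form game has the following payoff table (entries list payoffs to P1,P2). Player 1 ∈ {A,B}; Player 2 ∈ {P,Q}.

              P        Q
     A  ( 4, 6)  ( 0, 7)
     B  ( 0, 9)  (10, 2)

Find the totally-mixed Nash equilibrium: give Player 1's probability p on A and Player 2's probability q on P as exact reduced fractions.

p=7/8, q=5/7

P1 indiff ⇒ q·4+(1-q)·0 = q·0+(1-q)·10 ⇒ q(4) = (1-q)(10) ⇒ q = 5/7
P2 indiff ⇒ p·6+(1-p)·9 = p·7+(1-p)·2 ⇒ p(-1) = (1-p)(-7) ⇒ p = 7/8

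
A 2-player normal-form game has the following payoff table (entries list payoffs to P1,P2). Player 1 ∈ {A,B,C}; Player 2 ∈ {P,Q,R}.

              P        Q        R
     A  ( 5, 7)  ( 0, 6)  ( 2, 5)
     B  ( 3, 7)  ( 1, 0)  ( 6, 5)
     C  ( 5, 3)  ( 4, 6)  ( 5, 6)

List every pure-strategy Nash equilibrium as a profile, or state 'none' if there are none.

(A,P): NE
(A,Q): not NE [P1→C gives 4>0; P2→P gives 7>6]
(A,R): not NE [P1→B gives 6>2; P2→P gives 7>5]
(B,P): not NE [P1→C gives 5>3]
(B,Q): not NE [P1→C gives 4>1; P2→P gives 7>0]
(B,R): not NE [P2→P gives 7>5]
(C,P): not NE [P2→R gives 6>3]
(C,Q): NE
(C,R): not NE [P1→B gives 6>5]

NE set: (A,P), (C,Q)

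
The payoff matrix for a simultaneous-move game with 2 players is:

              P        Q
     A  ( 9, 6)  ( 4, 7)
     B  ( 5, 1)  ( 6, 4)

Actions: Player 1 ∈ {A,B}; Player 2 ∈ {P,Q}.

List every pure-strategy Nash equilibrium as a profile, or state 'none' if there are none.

PSNE = {(B,Q)}

(A,P): not NE [P2→Q gives 7>6]
(A,Q): not NE [P1→B gives 6>4]
(B,P): not NE [P1→A gives 9>5; P2→Q gives 4>1]
(B,Q): NE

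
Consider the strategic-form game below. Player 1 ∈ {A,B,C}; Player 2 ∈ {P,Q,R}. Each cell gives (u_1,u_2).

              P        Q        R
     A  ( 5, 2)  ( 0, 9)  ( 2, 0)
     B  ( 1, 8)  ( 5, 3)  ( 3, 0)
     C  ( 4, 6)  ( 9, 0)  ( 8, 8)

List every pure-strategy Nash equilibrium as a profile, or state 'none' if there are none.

(A,P): not NE [P2→Q gives 9>2]
(A,Q): not NE [P1→C gives 9>0]
(A,R): not NE [P1→C gives 8>2; P2→Q gives 9>0]
(B,P): not NE [P1→A gives 5>1]
(B,Q): not NE [P1→C gives 9>5; P2→P gives 8>3]
(B,R): not NE [P1→C gives 8>3; P2→P gives 8>0]
(C,P): not NE [P1→A gives 5>4; P2→R gives 8>6]
(C,Q): not NE [P2→R gives 8>0]
(C,R): NE

PSNE = {(C,R)}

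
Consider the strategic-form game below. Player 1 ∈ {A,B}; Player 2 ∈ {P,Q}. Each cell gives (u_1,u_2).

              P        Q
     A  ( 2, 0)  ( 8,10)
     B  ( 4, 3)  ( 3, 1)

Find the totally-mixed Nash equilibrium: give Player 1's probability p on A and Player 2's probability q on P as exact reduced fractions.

p=1/6, q=5/7

P1 indiff ⇒ q·2+(1-q)·8 = q·4+(1-q)·3 ⇒ q(-2) = (1-q)(-5) ⇒ q = 5/7
P2 indiff ⇒ p·0+(1-p)·3 = p·10+(1-p)·1 ⇒ p(-10) = (1-p)(-2) ⇒ p = 1/6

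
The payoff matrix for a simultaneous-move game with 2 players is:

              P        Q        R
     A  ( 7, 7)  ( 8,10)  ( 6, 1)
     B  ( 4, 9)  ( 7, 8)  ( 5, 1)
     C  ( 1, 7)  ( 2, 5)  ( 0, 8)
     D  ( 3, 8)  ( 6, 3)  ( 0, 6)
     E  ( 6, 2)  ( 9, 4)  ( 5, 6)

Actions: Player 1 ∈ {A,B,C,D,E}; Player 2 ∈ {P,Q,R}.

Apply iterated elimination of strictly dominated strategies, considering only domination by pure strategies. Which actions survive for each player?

P1 drop B (A beats it: P:7>4 Q:8>7 R:6>5)
P1 drop C (A beats it: P:7>1 Q:8>2 R:6>0)
P1 drop D (A beats it: P:7>3 Q:8>6 R:6>0)
P2 drop P (Q beats it: A:10>7 E:4>2)
P1→{A,E} P2→{Q,R}

IESDS → P1:{A,E} P2:{Q,R}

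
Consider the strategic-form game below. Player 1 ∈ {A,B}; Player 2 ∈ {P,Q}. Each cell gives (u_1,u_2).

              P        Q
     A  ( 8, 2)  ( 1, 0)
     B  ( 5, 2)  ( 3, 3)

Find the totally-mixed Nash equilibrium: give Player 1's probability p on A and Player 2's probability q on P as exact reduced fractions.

P1 indiff ⇒ q·8+(1-q)·1 = q·5+(1-q)·3 ⇒ q(3) = (1-q)(2) ⇒ q = 2/5
P2 indiff ⇒ p·2+(1-p)·2 = p·0+(1-p)·3 ⇒ p(2) = (1-p)(1) ⇒ p = 1/3

P1 mixes 1/3 on A; P2 mixes 2/5 on P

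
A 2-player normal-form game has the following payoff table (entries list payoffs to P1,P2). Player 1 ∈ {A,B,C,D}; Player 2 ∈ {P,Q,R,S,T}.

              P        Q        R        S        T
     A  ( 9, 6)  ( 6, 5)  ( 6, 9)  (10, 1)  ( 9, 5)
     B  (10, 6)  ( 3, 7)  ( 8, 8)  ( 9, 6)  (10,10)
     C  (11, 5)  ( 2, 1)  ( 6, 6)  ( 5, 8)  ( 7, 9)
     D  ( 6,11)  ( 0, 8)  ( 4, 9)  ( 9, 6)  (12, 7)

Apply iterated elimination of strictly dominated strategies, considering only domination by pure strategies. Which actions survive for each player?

P2 drop Q (R beats it: A:9>5 B:8>7 C:6>1 D:9>8)
P2 drop S (T beats it: A:5>1 B:10>6 C:9>8 D:7>6)
P1 drop A (B beats it: P:10>9 R:8>6 T:10>9)
P1→{B,C,D} P2→{P,R,T}

IESDS → P1:{B,C,D} P2:{P,R,T}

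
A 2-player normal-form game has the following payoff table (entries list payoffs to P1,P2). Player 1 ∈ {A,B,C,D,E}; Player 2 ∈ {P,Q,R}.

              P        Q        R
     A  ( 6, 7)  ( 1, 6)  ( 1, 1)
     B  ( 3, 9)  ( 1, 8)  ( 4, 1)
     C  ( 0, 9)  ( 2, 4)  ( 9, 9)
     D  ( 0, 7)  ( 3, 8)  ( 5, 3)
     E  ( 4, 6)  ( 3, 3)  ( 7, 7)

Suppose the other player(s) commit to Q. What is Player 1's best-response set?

P1 best: {D,E}

u_1(A vs Q) = 1
u_1(B vs Q) = 1
u_1(C vs Q) = 2
u_1(D vs Q) = 3
u_1(E vs Q) = 3
max payoff 3 at {D,E}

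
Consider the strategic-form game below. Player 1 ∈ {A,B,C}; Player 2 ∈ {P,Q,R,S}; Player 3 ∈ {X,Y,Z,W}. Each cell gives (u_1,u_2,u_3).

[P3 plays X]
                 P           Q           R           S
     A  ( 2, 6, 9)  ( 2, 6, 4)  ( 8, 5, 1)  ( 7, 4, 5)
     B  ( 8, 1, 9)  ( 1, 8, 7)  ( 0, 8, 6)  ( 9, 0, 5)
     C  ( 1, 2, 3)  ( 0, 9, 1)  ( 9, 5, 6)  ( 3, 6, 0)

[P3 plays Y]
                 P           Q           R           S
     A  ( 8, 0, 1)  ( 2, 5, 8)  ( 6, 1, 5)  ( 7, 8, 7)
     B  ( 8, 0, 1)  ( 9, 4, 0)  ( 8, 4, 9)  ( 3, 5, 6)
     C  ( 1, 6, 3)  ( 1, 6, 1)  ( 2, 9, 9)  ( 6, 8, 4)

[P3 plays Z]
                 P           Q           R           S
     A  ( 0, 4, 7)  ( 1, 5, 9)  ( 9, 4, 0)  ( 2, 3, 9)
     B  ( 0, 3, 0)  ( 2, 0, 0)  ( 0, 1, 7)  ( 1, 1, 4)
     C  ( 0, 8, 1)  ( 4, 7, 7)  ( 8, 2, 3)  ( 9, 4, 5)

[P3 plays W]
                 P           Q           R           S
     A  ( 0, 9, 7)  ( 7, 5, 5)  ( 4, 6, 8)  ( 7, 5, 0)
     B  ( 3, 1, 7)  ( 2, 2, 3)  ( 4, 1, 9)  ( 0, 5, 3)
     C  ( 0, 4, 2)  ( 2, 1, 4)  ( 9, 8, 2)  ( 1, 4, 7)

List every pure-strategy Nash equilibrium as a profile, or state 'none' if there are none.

Equilibria: none

(A,P,X): not NE [P1→B gives 8>2]
(A,P,Y): not NE [P2→S gives 8>0; P3→X gives 9>1]
(A,P,Z): not NE [P2→Q gives 5>4; P3→X gives 9>7]
(A,P,W): not NE [P1→B gives 3>0; P3→X gives 9>7]
(A,Q,X): not NE [P3→Z gives 9>4]
(A,Q,Y): not NE [P1→B gives 9>2; P2→S gives 8>5; P3→Z gives 9>8]
(A,Q,Z): not NE [P1→C gives 4>1]
(A,Q,W): not NE [P2→P gives 9>5; P3→Z gives 9>5]
(A,R,X): not NE [P1→C gives 9>8; P2→Q gives 6>5; P3→W gives 8>1]
(A,R,Y): not NE [P1→B gives 8>6; P2→S gives 8>1; P3→W gives 8>5]
(A,R,Z): not NE [P2→Q gives 5>4; P3→W gives 8>0]
(A,R,W): not NE [P1→C gives 9>4; P2→P gives 9>6]
(A,S,X): not NE [P1→B gives 9>7; P2→Q gives 6>4; P3→Z gives 9>5]
(A,S,Y): not NE [P3→Z gives 9>7]
(A,S,Z): not NE [P1→C gives 9>2; P2→Q gives 5>3]
(A,S,W): not NE [P2→P gives 9>5; P3→Z gives 9>0]
(B,P,X): not NE [P2→R gives 8>1]
(B,P,Y): not NE [P2→S gives 5>0; P3→X gives 9>1]
(B,P,Z): not NE [P3→X gives 9>0]
(B,P,W): not NE [P2→S gives 5>1; P3→X gives 9>7]
(B,Q,X): not NE [P1→A gives 2>1]
(B,Q,Y): not NE [P2→S gives 5>4; P3→X gives 7>0]
(B,Q,Z): not NE [P1→C gives 4>2; P2→P gives 3>0; P3→X gives 7>0]
(B,Q,W): not NE [P1→A gives 7>2; P2→S gives 5>2; P3→X gives 7>3]
(B,R,X): not NE [P1→C gives 9>0; P3→W gives 9>6]
(B,R,Y): not NE [P2→S gives 5>4]
(B,R,Z): not NE [P1→A gives 9>0; P2→P gives 3>1; P3→W gives 9>7]
(B,R,W): not NE [P1→C gives 9>4; P2→S gives 5>1]
(B,S,X): not NE [P2→R gives 8>0; P3→Y gives 6>5]
(B,S,Y): not NE [P1→A gives 7>3]
(B,S,Z): not NE [P1→C gives 9>1; P2→P gives 3>1; P3→Y gives 6>4]
(B,S,W): not NE [P1→A gives 7>0; P3→Y gives 6>3]
(C,P,X): not NE [P1→B gives 8>1; P2→Q gives 9>2]
(C,P,Y): not NE [P1→B gives 8>1; P2→R gives 9>6]
(C,P,Z): not NE [P3→Y gives 3>1]
(C,P,W): not NE [P1→B gives 3>0; P2→R gives 8>4; P3→Y gives 3>2]
(C,Q,X): not NE [P1→A gives 2>0; P3→Z gives 7>1]
(C,Q,Y): not NE [P1→B gives 9>1; P2→R gives 9>6; P3→Z gives 7>1]
(C,Q,Z): not NE [P2→P gives 8>7]
(C,Q,W): not NE [P1→A gives 7>2; P2→R gives 8>1; P3→Z gives 7>4]
(C,R,X): not NE [P2→Q gives 9>5; P3→Y gives 9>6]
(C,R,Y): not NE [P1→B gives 8>2]
(C,R,Z): not NE [P1→A gives 9>8; P2→P gives 8>2; P3→Y gives 9>3]
(C,R,W): not NE [P3→Y gives 9>2]
(C,S,X): not NE [P1→B gives 9>3; P2→Q gives 9>6; P3→W gives 7>0]
(C,S,Y): not NE [P1→A gives 7>6; P2→R gives 9>8; P3→W gives 7>4]
(C,S,Z): not NE [P2→P gives 8>4; P3→W gives 7>5]
(C,S,W): not NE [P1→A gives 7>1; P2→R gives 8>4]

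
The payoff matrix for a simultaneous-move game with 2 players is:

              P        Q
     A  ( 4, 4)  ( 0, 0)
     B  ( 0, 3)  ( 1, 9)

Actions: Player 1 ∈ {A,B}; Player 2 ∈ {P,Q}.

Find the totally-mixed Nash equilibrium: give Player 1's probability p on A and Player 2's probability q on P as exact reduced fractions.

P1 indiff ⇒ q·4+(1-q)·0 = q·0+(1-q)·1 ⇒ q(4) = (1-q)(1) ⇒ q = 1/5
P2 indiff ⇒ p·4+(1-p)·3 = p·0+(1-p)·9 ⇒ p(4) = (1-p)(6) ⇒ p = 3/5

P1 mixes 3/5 on A; P2 mixes 1/5 on P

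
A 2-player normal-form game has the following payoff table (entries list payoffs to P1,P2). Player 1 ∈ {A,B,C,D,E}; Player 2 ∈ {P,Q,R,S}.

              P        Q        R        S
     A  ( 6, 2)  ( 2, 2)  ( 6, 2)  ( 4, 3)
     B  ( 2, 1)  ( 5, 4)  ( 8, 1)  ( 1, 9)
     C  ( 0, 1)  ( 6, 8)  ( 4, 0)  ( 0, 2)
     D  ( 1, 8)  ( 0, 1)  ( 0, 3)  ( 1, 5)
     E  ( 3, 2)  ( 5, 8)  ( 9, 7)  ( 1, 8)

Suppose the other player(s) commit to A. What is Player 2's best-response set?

u_2(P vs A) = 2
u_2(Q vs A) = 2
u_2(R vs A) = 2
u_2(S vs A) = 3
max payoff 3 at {S}

P2 best: {S}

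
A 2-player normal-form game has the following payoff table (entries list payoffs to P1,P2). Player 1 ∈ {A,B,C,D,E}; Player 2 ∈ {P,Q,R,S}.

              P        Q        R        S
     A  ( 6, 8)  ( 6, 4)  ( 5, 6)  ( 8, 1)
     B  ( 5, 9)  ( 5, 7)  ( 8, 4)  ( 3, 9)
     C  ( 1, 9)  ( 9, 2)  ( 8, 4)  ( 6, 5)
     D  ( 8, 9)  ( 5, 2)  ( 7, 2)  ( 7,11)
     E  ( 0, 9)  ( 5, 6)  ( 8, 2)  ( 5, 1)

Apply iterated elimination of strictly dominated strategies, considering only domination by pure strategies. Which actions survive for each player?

P2 drop Q (P beats it: A:8>4 B:9>7 C:9>2 D:9>2 E:9>6)
P2 drop R (P beats it: A:8>6 B:9>4 C:9>4 D:9>2 E:9>2)
P1 drop B (A beats it: P:6>5 S:8>3)
P1 drop C (A beats it: P:6>1 S:8>6)
P1 drop E (A beats it: P:6>0 S:8>5)
P1→{A,D} P2→{P,S}

Remaining: P1:{A,D} P2:{P,S}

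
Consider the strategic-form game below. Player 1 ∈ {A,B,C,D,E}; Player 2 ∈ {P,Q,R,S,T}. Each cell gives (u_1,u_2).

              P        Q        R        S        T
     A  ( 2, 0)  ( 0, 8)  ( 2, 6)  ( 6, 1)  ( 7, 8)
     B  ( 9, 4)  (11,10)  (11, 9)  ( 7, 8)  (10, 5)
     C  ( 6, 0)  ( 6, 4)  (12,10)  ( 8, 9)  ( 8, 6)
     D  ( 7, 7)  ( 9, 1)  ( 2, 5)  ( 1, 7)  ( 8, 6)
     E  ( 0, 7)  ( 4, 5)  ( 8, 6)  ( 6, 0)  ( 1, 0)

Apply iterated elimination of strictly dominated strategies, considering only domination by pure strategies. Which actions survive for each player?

Remaining: P1:{B,C} P2:{Q,R}

P1 drop A (B beats it: P:9>2 Q:11>0 R:11>2 S:7>6 T:10>7)
P1 drop D (B beats it: P:9>7 Q:11>9 R:11>2 S:7>1 T:10>8)
P1 drop E (B beats it: P:9>0 Q:11>4 R:11>8 S:7>6 T:10>1)
P2 drop P (Q beats it: B:10>4 C:4>0)
P2 drop S (R beats it: B:9>8 C:10>9)
P2 drop T (R beats it: B:9>5 C:10>6)
P1→{B,C} P2→{Q,R}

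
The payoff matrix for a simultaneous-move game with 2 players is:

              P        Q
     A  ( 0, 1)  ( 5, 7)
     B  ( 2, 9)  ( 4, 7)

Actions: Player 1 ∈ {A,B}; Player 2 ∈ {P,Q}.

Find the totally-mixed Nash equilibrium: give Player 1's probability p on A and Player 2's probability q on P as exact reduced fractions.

P1 indiff ⇒ q·0+(1-q)·5 = q·2+(1-q)·4 ⇒ q(-2) = (1-q)(-1) ⇒ q = 1/3
P2 indiff ⇒ p·1+(1-p)·9 = p·7+(1-p)·7 ⇒ p(-6) = (1-p)(-2) ⇒ p = 1/4

(p,q) = (1/4, 1/3)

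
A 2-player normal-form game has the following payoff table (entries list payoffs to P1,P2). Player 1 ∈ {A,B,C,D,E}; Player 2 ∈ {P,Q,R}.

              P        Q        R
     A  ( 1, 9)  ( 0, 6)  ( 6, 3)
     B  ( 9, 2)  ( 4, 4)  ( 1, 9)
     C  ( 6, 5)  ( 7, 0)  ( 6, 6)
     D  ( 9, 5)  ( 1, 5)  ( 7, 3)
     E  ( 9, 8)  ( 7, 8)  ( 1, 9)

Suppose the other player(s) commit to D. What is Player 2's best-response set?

BR_2 = {P,Q}

u_2(P vs D) = 5
u_2(Q vs D) = 5
u_2(R vs D) = 3
max payoff 5 at {P,Q}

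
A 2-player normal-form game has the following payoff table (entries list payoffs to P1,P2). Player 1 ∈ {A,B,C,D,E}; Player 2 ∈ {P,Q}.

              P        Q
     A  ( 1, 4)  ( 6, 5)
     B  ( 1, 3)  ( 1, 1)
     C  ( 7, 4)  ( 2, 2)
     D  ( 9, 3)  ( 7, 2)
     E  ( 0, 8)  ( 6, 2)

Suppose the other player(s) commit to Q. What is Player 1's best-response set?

BR_1 = {D}

u_1(A vs Q) = 6
u_1(B vs Q) = 1
u_1(C vs Q) = 2
u_1(D vs Q) = 7
u_1(E vs Q) = 6
max payoff 7 at {D}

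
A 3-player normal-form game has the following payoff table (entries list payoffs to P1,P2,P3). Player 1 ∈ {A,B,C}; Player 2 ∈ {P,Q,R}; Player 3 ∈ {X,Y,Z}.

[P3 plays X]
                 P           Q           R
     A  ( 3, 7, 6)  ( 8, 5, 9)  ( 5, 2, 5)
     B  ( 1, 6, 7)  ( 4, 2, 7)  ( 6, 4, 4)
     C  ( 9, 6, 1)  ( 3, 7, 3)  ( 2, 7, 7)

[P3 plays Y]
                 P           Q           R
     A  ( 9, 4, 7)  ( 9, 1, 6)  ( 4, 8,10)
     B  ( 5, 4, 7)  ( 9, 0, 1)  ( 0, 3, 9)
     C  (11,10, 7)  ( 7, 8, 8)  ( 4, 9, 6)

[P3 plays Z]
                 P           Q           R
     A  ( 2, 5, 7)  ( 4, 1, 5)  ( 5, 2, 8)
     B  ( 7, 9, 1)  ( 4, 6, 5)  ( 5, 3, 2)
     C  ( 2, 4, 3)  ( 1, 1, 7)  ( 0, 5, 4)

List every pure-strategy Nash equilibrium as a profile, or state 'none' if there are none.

(A,P,X): not NE [P1→C gives 9>3; P3→Z gives 7>6]
(A,P,Y): not NE [P1→C gives 11>9; P2→R gives 8>4]
(A,P,Z): not NE [P1→B gives 7>2]
(A,Q,X): not NE [P2→P gives 7>5]
(A,Q,Y): not NE [P2→R gives 8>1; P3→X gives 9>6]
(A,Q,Z): not NE [P2→P gives 5>1; P3→X gives 9>5]
(A,R,X): not NE [P1→B gives 6>5; P2→P gives 7>2; P3→Y gives 10>5]
(A,R,Y): NE
(A,R,Z): not NE [P2→P gives 5>2; P3→Y gives 10>8]
(B,P,X): not NE [P1→C gives 9>1]
(B,P,Y): not NE [P1→C gives 11>5]
(B,P,Z): not NE [P3→Y gives 7>1]
(B,Q,X): not NE [P1→A gives 8>4; P2→P gives 6>2]
(B,Q,Y): not NE [P2→P gives 4>0; P3→X gives 7>1]
(B,Q,Z): not NE [P2→P gives 9>6; P3→X gives 7>5]
(B,R,X): not NE [P2→P gives 6>4; P3→Y gives 9>4]
(B,R,Y): not NE [P1→C gives 4>0; P2→P gives 4>3]
(B,R,Z): not NE [P2→P gives 9>3; P3→Y gives 9>2]
(C,P,X): not NE [P2→R gives 7>6; P3→Y gives 7>1]
(C,P,Y): NE
(C,P,Z): not NE [P1→B gives 7>2; P2→R gives 5>4; P3→Y gives 7>3]
(C,Q,X): not NE [P1→A gives 8>3; P3→Y gives 8>3]
(C,Q,Y): not NE [P1→B gives 9>7; P2→P gives 10>8]
(C,Q,Z): not NE [P1→B gives 4>1; P2→R gives 5>1; P3→Y gives 8>7]
(C,R,X): not NE [P1→B gives 6>2]
(C,R,Y): not NE [P2→P gives 10>9; P3→X gives 7>6]
(C,R,Z): not NE [P1→B gives 5>0; P3→X gives 7>4]

NE set: (A,R,Y), (C,P,Y)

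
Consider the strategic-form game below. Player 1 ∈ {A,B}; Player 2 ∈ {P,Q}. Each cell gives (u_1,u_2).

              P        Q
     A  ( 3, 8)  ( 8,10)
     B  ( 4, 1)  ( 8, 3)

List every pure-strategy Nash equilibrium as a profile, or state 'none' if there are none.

(A,P): not NE [P1→B gives 4>3; P2→Q gives 10>8]
(A,Q): NE
(B,P): not NE [P2→Q gives 3>1]
(B,Q): NE

Nash profiles: (A,Q), (B,Q)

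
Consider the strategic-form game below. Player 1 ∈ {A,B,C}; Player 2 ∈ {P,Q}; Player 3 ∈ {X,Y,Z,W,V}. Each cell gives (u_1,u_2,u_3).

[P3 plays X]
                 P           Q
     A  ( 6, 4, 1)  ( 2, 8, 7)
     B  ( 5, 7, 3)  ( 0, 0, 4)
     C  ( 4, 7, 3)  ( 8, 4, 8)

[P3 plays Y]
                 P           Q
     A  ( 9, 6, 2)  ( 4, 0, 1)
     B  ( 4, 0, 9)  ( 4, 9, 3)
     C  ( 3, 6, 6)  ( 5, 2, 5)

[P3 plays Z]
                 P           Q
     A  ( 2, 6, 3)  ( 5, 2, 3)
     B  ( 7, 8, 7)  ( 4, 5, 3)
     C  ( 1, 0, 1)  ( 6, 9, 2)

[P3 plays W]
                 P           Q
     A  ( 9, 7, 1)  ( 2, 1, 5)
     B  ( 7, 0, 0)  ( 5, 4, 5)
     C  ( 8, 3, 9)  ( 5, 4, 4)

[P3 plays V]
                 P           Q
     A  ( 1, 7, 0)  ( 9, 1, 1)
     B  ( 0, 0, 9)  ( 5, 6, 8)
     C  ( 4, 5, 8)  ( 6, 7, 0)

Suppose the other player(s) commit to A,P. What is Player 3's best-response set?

u_3(X vs A,P) = 1
u_3(Y vs A,P) = 2
u_3(Z vs A,P) = 3
u_3(W vs A,P) = 1
u_3(V vs A,P) = 0
max payoff 3 at {Z}

BR_3 = {Z}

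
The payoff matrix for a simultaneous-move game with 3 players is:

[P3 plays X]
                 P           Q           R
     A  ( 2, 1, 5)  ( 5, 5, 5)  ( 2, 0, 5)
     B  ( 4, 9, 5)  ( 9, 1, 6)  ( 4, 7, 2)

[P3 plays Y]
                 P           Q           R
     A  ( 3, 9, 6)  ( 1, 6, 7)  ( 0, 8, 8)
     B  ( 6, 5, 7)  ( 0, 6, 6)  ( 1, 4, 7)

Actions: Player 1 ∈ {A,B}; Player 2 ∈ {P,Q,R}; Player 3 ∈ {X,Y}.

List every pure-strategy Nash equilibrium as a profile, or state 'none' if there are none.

No pure NE.

(A,P,X): not NE [P1→B gives 4>2; P2→Q gives 5>1; P3→Y gives 6>5]
(A,P,Y): not NE [P1→B gives 6>3]
(A,Q,X): not NE [P1→B gives 9>5; P3→Y gives 7>5]
(A,Q,Y): not NE [P2→P gives 9>6]
(A,R,X): not NE [P1→B gives 4>2; P2→Q gives 5>0; P3→Y gives 8>5]
(A,R,Y): not NE [P1→B gives 1>0; P2→P gives 9>8]
(B,P,X): not NE [P3→Y gives 7>5]
(B,P,Y): not NE [P2→Q gives 6>5]
(B,Q,X): not NE [P2→P gives 9>1]
(B,Q,Y): not NE [P1→A gives 1>0]
(B,R,X): not NE [P2→P gives 9>7; P3→Y gives 7>2]
(B,R,Y): not NE [P2→Q gives 6>4]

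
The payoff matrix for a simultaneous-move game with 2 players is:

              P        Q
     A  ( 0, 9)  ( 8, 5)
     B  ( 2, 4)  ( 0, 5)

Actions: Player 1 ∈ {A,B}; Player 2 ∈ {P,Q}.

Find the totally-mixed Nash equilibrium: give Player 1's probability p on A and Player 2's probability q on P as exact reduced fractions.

p=1/5, q=4/5

P1 indiff ⇒ q·0+(1-q)·8 = q·2+(1-q)·0 ⇒ q(-2) = (1-q)(-8) ⇒ q = 4/5
P2 indiff ⇒ p·9+(1-p)·4 = p·5+(1-p)·5 ⇒ p(4) = (1-p)(1) ⇒ p = 1/5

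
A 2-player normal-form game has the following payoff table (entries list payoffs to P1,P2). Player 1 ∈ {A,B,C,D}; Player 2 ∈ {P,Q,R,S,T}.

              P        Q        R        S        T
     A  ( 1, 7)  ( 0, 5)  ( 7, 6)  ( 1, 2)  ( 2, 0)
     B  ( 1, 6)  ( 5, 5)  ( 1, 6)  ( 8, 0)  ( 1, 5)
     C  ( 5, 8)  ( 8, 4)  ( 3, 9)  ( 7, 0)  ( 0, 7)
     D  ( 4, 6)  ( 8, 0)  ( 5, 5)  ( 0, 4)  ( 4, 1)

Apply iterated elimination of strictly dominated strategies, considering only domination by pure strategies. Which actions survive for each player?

P2 drop Q (P beats it: A:7>5 B:6>5 C:8>4 D:6>0)
P2 drop S (P beats it: A:7>2 B:6>0 C:8>0 D:6>4)
P1 drop B (D beats it: P:4>1 R:5>1 T:4>1)
P2 drop T (P beats it: A:7>0 C:8>7 D:6>1)
P1→{A,C,D} P2→{P,R}

Remaining: P1:{A,C,D} P2:{P,R}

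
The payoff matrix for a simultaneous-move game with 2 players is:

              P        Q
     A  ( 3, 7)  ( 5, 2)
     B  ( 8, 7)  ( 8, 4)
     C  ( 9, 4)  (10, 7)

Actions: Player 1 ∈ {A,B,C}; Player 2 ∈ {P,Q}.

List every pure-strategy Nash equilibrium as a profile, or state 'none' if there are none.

PSNE = {(C,Q)}

(A,P): not NE [P1→C gives 9>3]
(A,Q): not NE [P1→C gives 10>5; P2→P gives 7>2]
(B,P): not NE [P1→C gives 9>8]
(B,Q): not NE [P1→C gives 10>8; P2→P gives 7>4]
(C,P): not NE [P2→Q gives 7>4]
(C,Q): NE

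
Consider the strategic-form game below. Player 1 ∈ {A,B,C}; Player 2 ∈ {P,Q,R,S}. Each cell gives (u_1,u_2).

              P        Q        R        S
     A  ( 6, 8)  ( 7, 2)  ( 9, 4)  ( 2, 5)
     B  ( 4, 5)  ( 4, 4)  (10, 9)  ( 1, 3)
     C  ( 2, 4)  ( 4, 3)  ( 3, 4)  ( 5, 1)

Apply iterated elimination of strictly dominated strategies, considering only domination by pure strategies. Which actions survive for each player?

Survivors P1:{A,B} P2:{P,R}

P2 drop Q (P beats it: A:8>2 B:5>4 C:4>3)
P2 drop S (P beats it: A:8>5 B:5>3 C:4>1)
P1 drop C (A beats it: P:6>2 R:9>3)
P1→{A,B} P2→{P,R}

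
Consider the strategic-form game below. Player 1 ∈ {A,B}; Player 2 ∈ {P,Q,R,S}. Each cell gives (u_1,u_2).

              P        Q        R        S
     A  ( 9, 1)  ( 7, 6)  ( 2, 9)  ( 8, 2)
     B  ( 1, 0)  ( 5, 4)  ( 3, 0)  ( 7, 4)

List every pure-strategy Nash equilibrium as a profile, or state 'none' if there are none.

No pure NE.

(A,P): not NE [P2→R gives 9>1]
(A,Q): not NE [P2→R gives 9>6]
(A,R): not NE [P1→B gives 3>2]
(A,S): not NE [P2→R gives 9>2]
(B,P): not NE [P1→A gives 9>1; P2→S gives 4>0]
(B,Q): not NE [P1→A gives 7>5]
(B,R): not NE [P2→S gives 4>0]
(B,S): not NE [P1→A gives 8>7]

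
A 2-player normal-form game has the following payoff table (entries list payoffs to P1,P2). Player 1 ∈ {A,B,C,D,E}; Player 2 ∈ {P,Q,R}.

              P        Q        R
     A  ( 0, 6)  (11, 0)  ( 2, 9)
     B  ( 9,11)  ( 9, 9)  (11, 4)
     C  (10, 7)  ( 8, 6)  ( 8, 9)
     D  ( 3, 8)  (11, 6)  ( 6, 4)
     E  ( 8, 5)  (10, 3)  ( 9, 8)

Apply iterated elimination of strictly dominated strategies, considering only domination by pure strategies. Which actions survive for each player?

Survivors P1:{B,C} P2:{P,R}

P2 drop Q (P beats it: A:6>0 B:11>9 C:7>6 D:8>6 E:5>3)
P1 drop A (B beats it: P:9>0 R:11>2)
P1 drop D (B beats it: P:9>3 R:11>6)
P1 drop E (B beats it: P:9>8 R:11>9)
P1→{B,C} P2→{P,R}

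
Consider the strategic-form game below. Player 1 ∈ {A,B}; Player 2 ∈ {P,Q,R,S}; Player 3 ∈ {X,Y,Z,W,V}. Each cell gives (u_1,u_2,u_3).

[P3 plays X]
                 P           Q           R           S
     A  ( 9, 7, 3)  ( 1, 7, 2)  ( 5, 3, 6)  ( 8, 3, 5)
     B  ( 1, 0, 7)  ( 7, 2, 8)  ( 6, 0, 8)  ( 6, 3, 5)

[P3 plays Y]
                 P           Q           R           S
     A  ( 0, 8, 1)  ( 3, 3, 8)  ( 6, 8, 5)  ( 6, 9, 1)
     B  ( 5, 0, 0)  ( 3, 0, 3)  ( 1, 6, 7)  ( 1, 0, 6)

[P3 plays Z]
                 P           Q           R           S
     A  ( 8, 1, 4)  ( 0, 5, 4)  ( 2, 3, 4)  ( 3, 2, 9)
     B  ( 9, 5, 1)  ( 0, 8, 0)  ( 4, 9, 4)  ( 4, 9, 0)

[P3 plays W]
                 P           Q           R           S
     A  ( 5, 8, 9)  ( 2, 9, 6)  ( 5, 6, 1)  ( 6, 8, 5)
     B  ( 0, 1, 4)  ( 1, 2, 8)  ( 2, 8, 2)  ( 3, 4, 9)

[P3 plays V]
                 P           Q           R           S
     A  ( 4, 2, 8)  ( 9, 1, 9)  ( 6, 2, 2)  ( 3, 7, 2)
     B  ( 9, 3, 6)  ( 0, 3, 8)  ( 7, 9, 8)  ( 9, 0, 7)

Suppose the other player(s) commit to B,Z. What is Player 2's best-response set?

u_2(P vs B,Z) = 5
u_2(Q vs B,Z) = 8
u_2(R vs B,Z) = 9
u_2(S vs B,Z) = 9
max payoff 9 at {R,S}

P2 best: {R,S}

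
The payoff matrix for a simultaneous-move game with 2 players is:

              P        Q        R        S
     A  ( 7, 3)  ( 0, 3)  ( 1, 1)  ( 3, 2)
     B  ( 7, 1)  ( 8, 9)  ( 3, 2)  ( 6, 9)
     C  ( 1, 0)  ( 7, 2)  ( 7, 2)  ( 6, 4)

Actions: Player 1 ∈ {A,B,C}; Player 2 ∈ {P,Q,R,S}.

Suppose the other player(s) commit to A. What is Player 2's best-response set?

u_2(P vs A) = 3
u_2(Q vs A) = 3
u_2(R vs A) = 1
u_2(S vs A) = 2
max payoff 3 at {P,Q}

BR_2 = {P,Q}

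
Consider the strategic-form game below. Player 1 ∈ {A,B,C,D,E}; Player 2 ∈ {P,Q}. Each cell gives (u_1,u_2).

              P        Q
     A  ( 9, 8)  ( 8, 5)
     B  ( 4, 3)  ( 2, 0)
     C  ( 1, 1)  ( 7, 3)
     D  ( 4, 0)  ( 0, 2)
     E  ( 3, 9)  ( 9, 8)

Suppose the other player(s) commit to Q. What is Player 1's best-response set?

u_1(A vs Q) = 8
u_1(B vs Q) = 2
u_1(C vs Q) = 7
u_1(D vs Q) = 0
u_1(E vs Q) = 9
max payoff 9 at {E}

argmax u_1 = {E}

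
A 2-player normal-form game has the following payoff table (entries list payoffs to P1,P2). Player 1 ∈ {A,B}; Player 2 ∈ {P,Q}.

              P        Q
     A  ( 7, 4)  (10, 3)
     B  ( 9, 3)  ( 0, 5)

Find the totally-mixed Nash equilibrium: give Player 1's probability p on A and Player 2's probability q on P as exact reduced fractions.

P1 indiff ⇒ q·7+(1-q)·10 = q·9+(1-q)·0 ⇒ q(-2) = (1-q)(-10) ⇒ q = 5/6
P2 indiff ⇒ p·4+(1-p)·3 = p·3+(1-p)·5 ⇒ p(1) = (1-p)(2) ⇒ p = 2/3

P1 mixes 2/3 on A; P2 mixes 5/6 on P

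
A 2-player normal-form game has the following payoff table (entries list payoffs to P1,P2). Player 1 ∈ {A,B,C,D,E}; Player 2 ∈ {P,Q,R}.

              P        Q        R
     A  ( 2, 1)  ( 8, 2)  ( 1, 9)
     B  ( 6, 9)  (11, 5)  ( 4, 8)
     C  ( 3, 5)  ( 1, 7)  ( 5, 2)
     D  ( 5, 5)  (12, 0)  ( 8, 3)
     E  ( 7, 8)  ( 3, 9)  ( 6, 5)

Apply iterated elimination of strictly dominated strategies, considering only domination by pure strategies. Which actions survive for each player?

IESDS → P1:{B,D,E} P2:{P,Q}

P1 drop A (B beats it: P:6>2 Q:11>8 R:4>1)
P1 drop C (D beats it: P:5>3 Q:12>1 R:8>5)
P2 drop R (P beats it: B:9>8 D:5>3 E:8>5)
P1→{B,D,E} P2→{P,Q}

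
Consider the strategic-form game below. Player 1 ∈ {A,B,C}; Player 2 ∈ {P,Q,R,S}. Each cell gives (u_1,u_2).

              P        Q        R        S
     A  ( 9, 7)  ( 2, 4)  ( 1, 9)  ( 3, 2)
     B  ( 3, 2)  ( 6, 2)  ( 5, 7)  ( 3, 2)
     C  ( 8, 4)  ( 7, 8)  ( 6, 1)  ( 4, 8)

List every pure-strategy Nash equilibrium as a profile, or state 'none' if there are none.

PSNE = {(C,Q), (C,S)}

(A,P): not NE [P2→R gives 9>7]
(A,Q): not NE [P1→C gives 7>2; P2→R gives 9>4]
(A,R): not NE [P1→C gives 6>1]
(A,S): not NE [P1→C gives 4>3; P2→R gives 9>2]
(B,P): not NE [P1→A gives 9>3; P2→R gives 7>2]
(B,Q): not NE [P1→C gives 7>6; P2→R gives 7>2]
(B,R): not NE [P1→C gives 6>5]
(B,S): not NE [P1→C gives 4>3; P2→R gives 7>2]
(C,P): not NE [P1→A gives 9>8; P2→S gives 8>4]
(C,Q): NE
(C,R): not NE [P2→S gives 8>1]
(C,S): NE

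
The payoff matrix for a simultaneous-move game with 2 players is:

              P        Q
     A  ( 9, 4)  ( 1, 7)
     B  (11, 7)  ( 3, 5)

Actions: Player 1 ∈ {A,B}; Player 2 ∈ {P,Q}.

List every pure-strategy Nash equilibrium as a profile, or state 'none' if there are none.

Nash profiles: (B,P)

(A,P): not NE [P1→B gives 11>9; P2→Q gives 7>4]
(A,Q): not NE [P1→B gives 3>1]
(B,P): NE
(B,Q): not NE [P2→P gives 7>5]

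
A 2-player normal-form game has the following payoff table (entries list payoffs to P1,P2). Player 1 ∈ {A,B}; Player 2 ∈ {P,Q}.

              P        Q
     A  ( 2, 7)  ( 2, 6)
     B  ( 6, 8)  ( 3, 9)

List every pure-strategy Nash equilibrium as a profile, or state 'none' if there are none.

PSNE = {(B,Q)}

(A,P): not NE [P1→B gives 6>2]
(A,Q): not NE [P1→B gives 3>2; P2→P gives 7>6]
(B,P): not NE [P2→Q gives 9>8]
(B,Q): NE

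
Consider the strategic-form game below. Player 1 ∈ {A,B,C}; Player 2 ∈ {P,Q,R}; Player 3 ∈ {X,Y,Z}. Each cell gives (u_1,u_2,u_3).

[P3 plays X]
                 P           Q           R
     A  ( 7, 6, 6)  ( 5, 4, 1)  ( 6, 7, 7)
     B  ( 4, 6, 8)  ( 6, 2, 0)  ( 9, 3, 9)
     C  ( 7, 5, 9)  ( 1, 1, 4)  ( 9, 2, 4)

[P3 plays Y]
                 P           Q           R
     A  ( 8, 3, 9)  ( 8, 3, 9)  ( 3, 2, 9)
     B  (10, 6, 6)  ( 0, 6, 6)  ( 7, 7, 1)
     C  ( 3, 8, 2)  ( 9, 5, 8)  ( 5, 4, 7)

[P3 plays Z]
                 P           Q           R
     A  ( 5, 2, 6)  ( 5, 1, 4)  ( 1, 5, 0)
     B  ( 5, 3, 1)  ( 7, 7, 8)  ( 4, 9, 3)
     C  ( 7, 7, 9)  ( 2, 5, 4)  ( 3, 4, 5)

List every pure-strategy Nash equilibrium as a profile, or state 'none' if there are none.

Nash profiles: (C,P,X), (C,P,Z)

(A,P,X): not NE [P2→R gives 7>6; P3→Y gives 9>6]
(A,P,Y): not NE [P1→B gives 10>8]
(A,P,Z): not NE [P1→C gives 7>5; P2→R gives 5>2; P3→Y gives 9>6]
(A,Q,X): not NE [P1→B gives 6>5; P2→R gives 7>4; P3→Y gives 9>1]
(A,Q,Y): not NE [P1→C gives 9>8]
(A,Q,Z): not NE [P1→B gives 7>5; P2→R gives 5>1; P3→Y gives 9>4]
(A,R,X): not NE [P1→C gives 9>6; P3→Y gives 9>7]
(A,R,Y): not NE [P1→B gives 7>3; P2→Q gives 3>2]
(A,R,Z): not NE [P1→B gives 4>1; P3→Y gives 9>0]
(B,P,X): not NE [P1→C gives 7>4]
(B,P,Y): not NE [P2→R gives 7>6; P3→X gives 8>6]
(B,P,Z): not NE [P1→C gives 7>5; P2→R gives 9>3; P3→X gives 8>1]
(B,Q,X): not NE [P2→P gives 6>2; P3→Z gives 8>0]
(B,Q,Y): not NE [P1→C gives 9>0; P2→R gives 7>6; P3→Z gives 8>6]
(B,Q,Z): not NE [P2→R gives 9>7]
(B,R,X): not NE [P2→P gives 6>3]
(B,R,Y): not NE [P3→X gives 9>1]
(B,R,Z): not NE [P3→X gives 9>3]
(C,P,X): NE
(C,P,Y): not NE [P1→B gives 10>3; P3→Z gives 9>2]
(C,P,Z): NE
(C,Q,X): not NE [P1→B gives 6>1; P2→P gives 5>1; P3→Y gives 8>4]
(C,Q,Y): not NE [P2→P gives 8>5]
(C,Q,Z): not NE [P1→B gives 7>2; P2→P gives 7>5; P3→Y gives 8>4]
(C,R,X): not NE [P2→P gives 5>2; P3→Y gives 7>4]
(C,R,Y): not NE [P1→B gives 7>5; P2→P gives 8>4]
(C,R,Z): not NE [P1→B gives 4>3; P2→P gives 7>4; P3→Y gives 7>5]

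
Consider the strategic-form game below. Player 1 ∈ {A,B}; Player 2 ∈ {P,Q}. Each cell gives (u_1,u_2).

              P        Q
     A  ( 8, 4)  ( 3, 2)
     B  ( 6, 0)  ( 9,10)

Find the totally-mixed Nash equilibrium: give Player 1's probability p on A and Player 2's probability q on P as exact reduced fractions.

P1 mixes 5/6 on A; P2 mixes 3/4 on P

P1 indiff ⇒ q·8+(1-q)·3 = q·6+(1-q)·9 ⇒ q(2) = (1-q)(6) ⇒ q = 3/4
P2 indiff ⇒ p·4+(1-p)·0 = p·2+(1-p)·10 ⇒ p(2) = (1-p)(10) ⇒ p = 5/6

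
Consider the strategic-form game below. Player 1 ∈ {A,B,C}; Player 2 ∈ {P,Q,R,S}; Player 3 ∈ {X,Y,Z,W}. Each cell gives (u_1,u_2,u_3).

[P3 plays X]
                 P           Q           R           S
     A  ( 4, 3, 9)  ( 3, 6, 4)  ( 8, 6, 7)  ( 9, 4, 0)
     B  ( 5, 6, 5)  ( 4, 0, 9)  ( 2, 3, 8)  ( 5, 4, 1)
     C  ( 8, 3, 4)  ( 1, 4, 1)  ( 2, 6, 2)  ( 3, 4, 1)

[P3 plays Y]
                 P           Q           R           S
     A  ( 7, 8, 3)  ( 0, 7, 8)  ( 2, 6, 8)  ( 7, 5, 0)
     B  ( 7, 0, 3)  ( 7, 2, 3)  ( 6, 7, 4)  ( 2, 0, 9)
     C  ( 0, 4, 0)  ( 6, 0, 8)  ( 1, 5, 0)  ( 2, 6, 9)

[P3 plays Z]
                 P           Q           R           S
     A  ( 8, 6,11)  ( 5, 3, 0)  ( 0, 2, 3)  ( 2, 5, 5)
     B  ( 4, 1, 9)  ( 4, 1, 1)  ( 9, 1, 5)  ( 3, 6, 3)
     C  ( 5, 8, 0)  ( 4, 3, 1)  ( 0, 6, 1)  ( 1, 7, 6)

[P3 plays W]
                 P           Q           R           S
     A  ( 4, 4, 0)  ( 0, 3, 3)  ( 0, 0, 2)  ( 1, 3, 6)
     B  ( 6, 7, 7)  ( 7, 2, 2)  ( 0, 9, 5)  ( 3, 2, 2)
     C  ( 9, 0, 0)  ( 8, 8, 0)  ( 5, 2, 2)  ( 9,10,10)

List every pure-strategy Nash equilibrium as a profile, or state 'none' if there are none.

(A,P,X): not NE [P1→C gives 8>4; P2→R gives 6>3; P3→Z gives 11>9]
(A,P,Y): not NE [P3→Z gives 11>3]
(A,P,Z): NE
(A,P,W): not NE [P1→C gives 9>4; P3→Z gives 11>0]
(A,Q,X): not NE [P1→B gives 4>3; P3→Y gives 8>4]
(A,Q,Y): not NE [P1→B gives 7>0; P2→P gives 8>7]
(A,Q,Z): not NE [P2→P gives 6>3; P3→Y gives 8>0]
(A,Q,W): not NE [P1→C gives 8>0; P2→P gives 4>3; P3→Y gives 8>3]
(A,R,X): not NE [P3→Y gives 8>7]
(A,R,Y): not NE [P1→B gives 6>2; P2→P gives 8>6]
(A,R,Z): not NE [P1→B gives 9>0; P2→P gives 6>2; P3→Y gives 8>3]
(A,R,W): not NE [P1→C gives 5>0; P2→P gives 4>0; P3→Y gives 8>2]
(A,S,X): not NE [P2→R gives 6>4; P3→W gives 6>0]
(A,S,Y): not NE [P2→P gives 8>5; P3→W gives 6>0]
(A,S,Z): not NE [P1→B gives 3>2; P2→P gives 6>5; P3→W gives 6>5]
(A,S,W): not NE [P1→C gives 9>1; P2→P gives 4>3]
(B,P,X): not NE [P1→C gives 8>5; P3→Z gives 9>5]
(B,P,Y): not NE [P2→R gives 7>0; P3→Z gives 9>3]
(B,P,Z): not NE [P1→A gives 8>4; P2→S gives 6>1]
(B,P,W): not NE [P1→C gives 9>6; P2→R gives 9>7; P3→Z gives 9>7]
(B,Q,X): not NE [P2→P gives 6>0]
(B,Q,Y): not NE [P2→R gives 7>2; P3→X gives 9>3]
(B,Q,Z): not NE [P1→A gives 5>4; P2→S gives 6>1; P3→X gives 9>1]
(B,Q,W): not NE [P1→C gives 8>7; P2→R gives 9>2; P3→X gives 9>2]
(B,R,X): not NE [P1→A gives 8>2; P2→P gives 6>3]
(B,R,Y): not NE [P3→X gives 8>4]
(B,R,Z): not NE [P2→S gives 6>1; P3→X gives 8>5]
(B,R,W): not NE [P1→C gives 5>0; P3→X gives 8>5]
(B,S,X): not NE [P1→A gives 9>5; P2→P gives 6>4; P3→Y gives 9>1]
(B,S,Y): not NE [P1→A gives 7>2; P2→R gives 7>0]
(B,S,Z): not NE [P3→Y gives 9>3]
(B,S,W): not NE [P1→C gives 9>3; P2→R gives 9>2; P3→Y gives 9>2]
(C,P,X): not NE [P2→R gives 6>3]
(C,P,Y): not NE [P1→B gives 7>0; P2→S gives 6>4; P3→X gives 4>0]
(C,P,Z): not NE [P1→A gives 8>5; P3→X gives 4>0]
(C,P,W): not NE [P2→S gives 10>0; P3→X gives 4>0]
(C,Q,X): not NE [P1→B gives 4>1; P2→R gives 6>4; P3→Y gives 8>1]
(C,Q,Y): not NE [P1→B gives 7>6; P2→S gives 6>0]
(C,Q,Z): not NE [P1→A gives 5>4; P2→P gives 8>3; P3→Y gives 8>1]
(C,Q,W): not NE [P2→S gives 10>8; P3→Y gives 8>0]
(C,R,X): not NE [P1→A gives 8>2]
(C,R,Y): not NE [P1→B gives 6>1; P2→S gives 6>5; P3→W gives 2>0]
(C,R,Z): not NE [P1→B gives 9>0; P2→P gives 8>6; P3→W gives 2>1]
(C,R,W): not NE [P2→S gives 10>2]
(C,S,X): not NE [P1→A gives 9>3; P2→R gives 6>4; P3→W gives 10>1]
(C,S,Y): not NE [P1→A gives 7>2; P3→W gives 10>9]
(C,S,Z): not NE [P1→B gives 3>1; P2→P gives 8>7; P3→W gives 10>6]
(C,S,W): NE

NE set: (A,P,Z), (C,S,W)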